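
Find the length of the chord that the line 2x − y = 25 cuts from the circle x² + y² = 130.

Centre (0, 0), r² = 130. Perpendicular distance d from centre to line = |−25| / √5 = 25/√5.
Chord = 2√(r² − d²) = 2·√(5) = 2√5.

2√5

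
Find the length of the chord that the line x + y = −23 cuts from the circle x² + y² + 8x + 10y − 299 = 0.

Express y = −x − 23 and substitute into the circle:
2x² + 44x = 0  ⟹  x² + 22x = 0
x = 0 or x = −22, giving (0, −23) and (−22, −1).
|(0, −23) − (−22, −1)| = √((22)² + (−22)²) = 22√2.

22√2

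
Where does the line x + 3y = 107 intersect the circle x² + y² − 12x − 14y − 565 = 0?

Express y = (107 − x)/3 and substitute into the circle:
10x² − 280x + 1870 = 0  ⟹  x² − 28x + 187 = 0
x = 17 or x = 11, giving (17, 30) and (11, 32).

(11, 32) and (17, 30)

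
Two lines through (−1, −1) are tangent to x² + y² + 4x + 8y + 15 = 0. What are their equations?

A line y − (−1) = m(x − (−1)) is tangent when its distance from (−2, −4) is √5:
(−1m − (−3))² = 5(m² + 1)
2m² + 3m − 2 = 0, so m = −2 or m = 1/2.
Through (−1, −1) these give 2x + y = −3 and x − 2y = 1.

2x + y = −3 and x − 2y = 1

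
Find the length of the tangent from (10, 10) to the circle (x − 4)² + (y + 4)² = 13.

√219

With centre O = (4, −4), |OP|² = 232 and r² = 13.
The tangent meets the radius at right angles, so tangent² = |PO|² − r² = 232 − 13 = 219.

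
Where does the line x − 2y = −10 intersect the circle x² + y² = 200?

Express y = (10 + x)/2 and substitute into the circle:
5x² + 20x − 700 = 0  ⟹  x² + 4x − 140 = 0
x = 10 or x = −14, giving (10, 10) and (−14, −2).

(−14, −2) and (10, 10)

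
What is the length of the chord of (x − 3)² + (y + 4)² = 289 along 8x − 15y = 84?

From the line, y = (−84 + 8x)/15. Substituting:
289x² − 1734x − 62424 = 0  ⟹  x² − 6x − 216 = 0
x = 18 or x = −12, giving (18, 4) and (−12, −12).
Chord length = distance between (18, 4) and (−12, −12) = √1156 = 34.

34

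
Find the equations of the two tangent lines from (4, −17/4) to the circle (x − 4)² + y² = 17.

x − 4y = 21 and x + 4y = −13

A line y − (−17/4) = m(x − (4)) is tangent when its distance from (4, 0) is √17:
(0m − (17/4))² = 17(m² + 1)
16m² − 1 = 0, so m = 1/4 or m = −1/4.
With m = 1/4: x − 4y = 21. With m = −1/4: x + 4y = −13.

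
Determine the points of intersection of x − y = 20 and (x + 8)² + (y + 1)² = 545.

From the line, y = x − 20. Substituting:
2x² − 22x − 120 = 0  ⟹  x² − 11x − 60 = 0
x = 15 or x = −4, giving (15, −5) and (−4, −24).

(−4, −24) and (15, −5)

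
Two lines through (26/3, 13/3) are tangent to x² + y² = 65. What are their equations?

4x + 7y = 65 and 8x − y = 65

A line y − (13/3) = m(x − (26/3)) is tangent when its distance from (0, 0) is √65:
(−26/3m − (−13/3))² = 65(m² + 1)
7m² − 52m − 32 = 0, so m = −4/7 or m = 8.
With m = −4/7: 4x + 7y = 65. With m = 8: 8x − y = 65.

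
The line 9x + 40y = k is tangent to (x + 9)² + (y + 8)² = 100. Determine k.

Tangency holds when the distance from the centre (−9, −8) to the line equals the radius 10:
|9·(−9) + 40·(−8) − k| / √1681 = 10
|k − (−401)| = 10·41, so k = 9 or k = −811.

k = −811 or k = 9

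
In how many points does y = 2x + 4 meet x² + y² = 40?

2

Substituting the line into the circle gives 5x² + 16x − 24 = 0.
Δ = 256 − (−480) = 736.
Two real roots: the line is a secant.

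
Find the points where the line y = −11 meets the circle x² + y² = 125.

Express y = −11 and substitute into the circle:
x² − 4 = 0
x = 2 or x = −2, giving (2, −11) and (−2, −11).

(−2, −11) and (2, −11)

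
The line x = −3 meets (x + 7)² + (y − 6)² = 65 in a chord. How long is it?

The distance from (−7, 6) to the line is 4, and r² = 65.
Half the chord is √(r² − d²) = √(49), so the full chord is 14.

14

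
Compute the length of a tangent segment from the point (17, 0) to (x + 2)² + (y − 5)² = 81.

√305

With centre O = (−2, 5), |OP|² = 386 and r² = 81.
By the tangent–radius right angle, tangent length = √(|PO|² − r²) = √305.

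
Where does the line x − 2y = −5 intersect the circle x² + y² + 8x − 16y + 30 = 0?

(−3, 1) and (1, 3)

Express y = (5 + x)/2 and substitute into the circle:
5x² + 10x − 15 = 0  ⟹  x² + 2x − 3 = 0
x = 1 or x = −3, giving (1, 3) and (−3, 1).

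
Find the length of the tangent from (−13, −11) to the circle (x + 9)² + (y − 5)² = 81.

√191

The centre is (−9, 5) and r = 9. The square of the distance from P to the centre is 16 + 256 = 272.
The tangent meets the radius at right angles, so tangent² = |PO|² − r² = 272 − 81 = 191.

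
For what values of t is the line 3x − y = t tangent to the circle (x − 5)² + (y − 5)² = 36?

t = 10 ± 6√10

For a tangent, require d(centre, line) = r = 6.
|3·5 − 1·5 − t| / √10 = 6
|t − (10)| = 6√10.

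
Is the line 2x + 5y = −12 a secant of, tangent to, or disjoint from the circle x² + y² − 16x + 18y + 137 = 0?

Substituting the line into the circle gives 29x² − 532x + 2489 = 0.
Discriminant = (−532)² − 4·29·(2489) = −5700 < 0.
No real roots: the line does not meet the circle.

disjoint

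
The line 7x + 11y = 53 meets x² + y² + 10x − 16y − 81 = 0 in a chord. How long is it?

2√170

The distance from (−5, 8) to the line is 0/√170, and r² = 170.
Chord = 2√(r² − d²) = 2·√(170) = 2√170.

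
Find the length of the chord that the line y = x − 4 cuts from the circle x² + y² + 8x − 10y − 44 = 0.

√2

Centre (−4, 5), r² = 85. Perpendicular distance d from centre to line = |−13| / √2 = 13/√2.
Chord = 2√(r² − d²) = 2·√(1/2) = √2.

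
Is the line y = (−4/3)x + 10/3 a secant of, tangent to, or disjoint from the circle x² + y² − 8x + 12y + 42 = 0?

Centre (4, −6), r² = 10. Distance² from centre to line = (−12)²/25 = 144/25.
Since d² < r², the line cuts the circle twice.

secant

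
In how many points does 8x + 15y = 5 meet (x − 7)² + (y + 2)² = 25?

2

Substituting the line into the circle gives 289x² − 3710x + 6625 = 0.
Discriminant = (−3710)² − 4·289·(6625) = 6105600 > 0.
Two real roots: the line is a secant.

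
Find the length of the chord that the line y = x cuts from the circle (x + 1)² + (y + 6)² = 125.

Express y = x and substitute into the circle:
2x² + 14x − 88 = 0  ⟹  x² + 7x − 44 = 0
x = 4 or x = −11, giving (4, 4) and (−11, −11).
|(4, 4) − (−11, −11)| = √((15)² + (15)²) = 15√2.

15√2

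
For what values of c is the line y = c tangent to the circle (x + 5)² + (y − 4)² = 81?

The line touches the circle iff its distance from (−5, 4) is 9:
|0·(−5) + 1·4 − c| / √1 = 9
|c − (4)| = 9, so c = 13 or c = −5.

c = −5 or c = 13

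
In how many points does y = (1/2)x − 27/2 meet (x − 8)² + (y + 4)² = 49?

Centre (8, −4), r² = 49. Distance² from centre to line = (−11)²/5 = 121/5.
Since d² < r², the line cuts the circle twice.

2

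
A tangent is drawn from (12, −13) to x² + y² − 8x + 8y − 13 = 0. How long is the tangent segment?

With centre O = (4, −4), |OP|² = 145 and r² = 45.
Power of the point: PT² = |PO|² − r² = 100, so PT = 10.

10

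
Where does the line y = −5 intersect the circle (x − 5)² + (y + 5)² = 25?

(0, −5) and (10, −5)

Express y = −5 and substitute into the circle:
x² − 10x = 0
x = 10 or x = 0, giving (10, −5) and (0, −5).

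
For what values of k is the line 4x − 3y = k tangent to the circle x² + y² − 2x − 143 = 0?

k = −56 or k = 64

Tangency holds when the distance from the centre (1, 0) to the line equals the radius 12:
|4·1 − 3·0 − k| / √25 = 12
|k − (4)| = 12·5, so k = 64 or k = −56.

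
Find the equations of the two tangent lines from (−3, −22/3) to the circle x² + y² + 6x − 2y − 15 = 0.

4x − 3y = 10 and 4x + 3y = −34

A line y − (−22/3) = m(x − (−3)) is tangent when its distance from (−3, 1) is 5:
(0m − (25/3))² = 25(m² + 1)
9m² − 16 = 0, so m = 4/3 or m = −4/3.
Through (−3, −22/3) these give 4x − 3y = 10 and 4x + 3y = −34.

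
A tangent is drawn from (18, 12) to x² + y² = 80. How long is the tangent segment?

Centre (0, 0), r² = 80. |PO|² = (18)² + (12)² = 468.
Power of the point: PT² = |PO|² − r² = 388, so PT = 2√97.

2√97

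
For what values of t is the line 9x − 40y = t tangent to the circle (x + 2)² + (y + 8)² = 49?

For a tangent, require d(centre, line) = r = 7.
|9·(−2) − 40·(−8) − t| / √1681 = 7
|t − (302)| = 7·41, so t = 589 or t = 15.

t = 15 or t = 589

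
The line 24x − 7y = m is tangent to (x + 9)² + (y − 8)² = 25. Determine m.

The line touches the circle iff its distance from (−9, 8) is 5:
|24·(−9) − 7·8 − m| / √625 = 5
|m − (−272)| = 5·25, so m = −147 or m = −397.

m = −397 or m = −147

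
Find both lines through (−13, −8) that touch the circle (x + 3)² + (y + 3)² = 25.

Write the tangent as mx − y + (−8 − m·(−13)) = 0 and set its distance from the centre to 5:
[m·(10) − (5)]² = 25(m² + 1)
3m² − 4m = 0, so m = 0 or m = 4/3.
With m = 0: y = −8. With m = 4/3: 4x − 3y = −28.

y = −8 and 4x − 3y = −28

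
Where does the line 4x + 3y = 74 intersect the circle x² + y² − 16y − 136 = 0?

Substitute y = (74 − 4x)/3:
25x² − 400x + 700 = 0  ⟹  x² − 16x + 28 = 0
x = 14 or x = 2, giving (14, 6) and (2, 22).

(2, 22) and (14, 6)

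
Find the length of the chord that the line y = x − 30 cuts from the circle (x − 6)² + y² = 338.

Express y = x − 30 and substitute into the circle:
2x² − 72x + 598 = 0  ⟹  x² − 36x + 299 = 0
x = 23 or x = 13, giving (23, −7) and (13, −17).
Chord length = distance between (23, −7) and (13, −17) = √200 = 10√2.

10√2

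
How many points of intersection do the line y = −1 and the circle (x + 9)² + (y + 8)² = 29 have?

0

Substituting the line into the circle gives x² + 18x + 101 = 0.
Δ = 324 − 404 = −80.
No real roots: the line does not meet the circle.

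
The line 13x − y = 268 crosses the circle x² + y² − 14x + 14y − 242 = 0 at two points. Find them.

Substitute y = 13x − 268:
170x² − 6800x + 67830 = 0  ⟹  x² − 40x + 399 = 0
x = 21 or x = 19, giving (21, 5) and (19, −21).

(19, −21) and (21, 5)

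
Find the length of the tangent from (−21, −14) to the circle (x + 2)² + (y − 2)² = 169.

8√7

The centre is (−2, 2) and r = 13. The square of the distance from P to the centre is 361 + 256 = 617.
By the tangent–radius right angle, tangent length = √(|PO|² − r²) = √448 = 8√7.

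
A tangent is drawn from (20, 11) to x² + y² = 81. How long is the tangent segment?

With centre O = (0, 0), |OP|² = 521 and r² = 81.
By the tangent–radius right angle, tangent length = √(|PO|² − r²) = √440 = 2√110.

2√110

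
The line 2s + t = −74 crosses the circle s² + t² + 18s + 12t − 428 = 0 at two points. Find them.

Substitute t = −2s − 74:
5s² + 290s + 4160 = 0  ⟹  s² + 58s + 832 = 0
s = −26 or s = −32, giving (−26, −22) and (−32, −10).

(−32, −10) and (−26, −22)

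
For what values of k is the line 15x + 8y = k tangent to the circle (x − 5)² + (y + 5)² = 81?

k = −118 or k = 188

For a tangent, require d(centre, line) = r = 9.
|15·5 + 8·(−5) − k| / √289 = 9
|k − (35)| = 9·17, so k = 188 or k = −118.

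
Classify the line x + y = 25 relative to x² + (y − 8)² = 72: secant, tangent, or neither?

neither

Substituting the line into the circle gives 2x² − 34x + 217 = 0.
Δ = 1156 − 1736 = −580.
No real roots: the line does not meet the circle.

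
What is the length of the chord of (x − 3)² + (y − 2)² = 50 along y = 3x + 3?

Express y = 3x + 3 and substitute into the circle:
10x² − 40 = 0  ⟹  x² − 4 = 0
x = 2 or x = −2, giving (2, 9) and (−2, −3).
Chord length = distance between (2, 9) and (−2, −3) = √160 = 4√10.

4√10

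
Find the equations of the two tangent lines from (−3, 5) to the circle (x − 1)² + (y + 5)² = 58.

Write the tangent as mx − y + (5 − m·(−3)) = 0 and set its distance from the centre to √58:
(4m − (−10))² = 58(m² + 1)
21m² − 40m − 21 = 0, so m = 7/3 or m = −3/7.
Through (−3, 5) these give 7x − 3y = −36 and 3x + 7y = 26.

7x − 3y = −36 and 3x + 7y = 26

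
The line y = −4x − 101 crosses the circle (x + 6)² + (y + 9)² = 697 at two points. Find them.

Express y = −4x − 101 and substitute into the circle:
17x² + 748x + 7803 = 0  ⟹  x² + 44x + 459 = 0
x = −17 or x = −27, giving (−17, −33) and (−27, 7).

(−27, 7) and (−17, −33)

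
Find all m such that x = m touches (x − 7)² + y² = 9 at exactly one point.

m = 4 or m = 10

The line touches the circle iff its distance from (7, 0) is 3:
|1·7 + 0·0 − m| / √1 = 3
|m − (7)| = 3, so m = 10 or m = 4.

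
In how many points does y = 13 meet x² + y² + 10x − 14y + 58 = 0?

Substituting the line into the circle gives x² + 10x + 45 = 0.
Δ = 100 − 180 = −80.
No real roots: the line does not meet the circle.

0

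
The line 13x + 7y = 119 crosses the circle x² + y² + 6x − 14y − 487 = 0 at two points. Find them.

(−7, 30) and (14, −9)

Express y = (119 − 13x)/7 and substitute into the circle:
218x² − 1526x − 21364 = 0  ⟹  x² − 7x − 98 = 0
x = 14 or x = −7, giving (14, −9) and (−7, 30).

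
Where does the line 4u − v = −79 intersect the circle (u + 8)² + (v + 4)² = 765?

Express v = 4u + 79 and substitute into the circle:
17u² + 680u + 6188 = 0  ⟹  u² + 40u + 364 = 0
u = −14 or u = −26, giving (−14, 23) and (−26, −25).

(−26, −25) and (−14, 23)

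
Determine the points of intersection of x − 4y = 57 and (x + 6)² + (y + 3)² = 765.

(−27, −21) and (21, −9)

From the line, y = (−57 + x)/4. Substituting:
17x² + 102x − 9639 = 0  ⟹  x² + 6x − 567 = 0
x = 21 or x = −27, giving (21, −9) and (−27, −21).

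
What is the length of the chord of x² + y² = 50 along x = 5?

10

The line gives x = 5. Substituting into the circle:
y² − 25 = 0
y = 5 or y = −5, giving (5, 5) and (5, −5).
Chord length = distance between (5, 5) and (5, −5) = √100 = 10.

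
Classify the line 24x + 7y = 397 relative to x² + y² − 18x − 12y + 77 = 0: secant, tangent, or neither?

secant

d² = (24·9 + 7·6 − (397))²/625 = 19321/625; r² = 40.
Since d² < r², the line cuts the circle twice.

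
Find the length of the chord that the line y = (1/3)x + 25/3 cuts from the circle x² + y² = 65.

From the line, y = (25 + x)/3. Substituting:
10x² + 50x + 40 = 0  ⟹  x² + 5x + 4 = 0
x = −1 or x = −4, giving (−1, 8) and (−4, 7).
|(−1, 8) − (−4, 7)| = √((3)² + (1)²) = √10.

√10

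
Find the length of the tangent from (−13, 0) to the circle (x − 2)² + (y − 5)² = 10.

4√15

The centre is (2, 5) and r = √10. The square of the distance from P to the centre is 225 + 25 = 250.
By the tangent–radius right angle, tangent length = √(|PO|² − r²) = √240 = 4√15.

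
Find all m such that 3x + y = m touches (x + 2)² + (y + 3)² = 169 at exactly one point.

m = −9 ± 13√10

The line touches the circle iff its distance from (−2, −3) is 13:
|3·(−2) + 1·(−3) − m| / √10 = 13
|m − (−9)| = 13√10.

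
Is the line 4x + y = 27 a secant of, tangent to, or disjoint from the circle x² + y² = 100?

d² = (4·0 + 1·0 − (27))²/17 = 729/17; r² = 100.
Since d² < r², the line cuts the circle twice.

secant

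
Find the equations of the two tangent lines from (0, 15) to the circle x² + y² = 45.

2x + y = 15 and 2x − y = −15

A line y − (15) = m(x − (0)) is tangent when its distance from (0, 0) is 3√5:
[m·(0) − (−15)]² = 45(m² + 1)
m² − 4 = 0, so m = −2 or m = 2.
Through (0, 15) these give 2x + y = 15 and 2x − y = −15.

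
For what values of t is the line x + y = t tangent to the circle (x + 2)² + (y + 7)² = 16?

The line touches the circle iff its distance from (−2, −7) is 4:
|1·(−2) + 1·(−7) − t| / √2 = 4
|t − (−9)| = 4√2.

t = −9 ± 4√2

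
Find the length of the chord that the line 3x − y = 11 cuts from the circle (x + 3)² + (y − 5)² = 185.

7√10

Express y = 3x − 11 and substitute into the circle:
10x² − 90x + 80 = 0  ⟹  x² − 9x + 8 = 0
x = 8 or x = 1, giving (8, 13) and (1, −8).
|(8, 13) − (1, −8)| = √((7)² + (21)²) = 7√10.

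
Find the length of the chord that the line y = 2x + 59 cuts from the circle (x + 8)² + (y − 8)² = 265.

4√5

Express y = 2x + 59 and substitute into the circle:
5x² + 220x + 2400 = 0  ⟹  x² + 44x + 480 = 0
x = −20 or x = −24, giving (−20, 19) and (−24, 11).
Chord length = distance between (−20, 19) and (−24, 11) = √80 = 4√5.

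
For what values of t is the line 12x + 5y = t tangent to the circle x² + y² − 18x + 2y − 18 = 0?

Tangency holds when the distance from the centre (9, −1) to the line equals the radius 10:
|12·9 + 5·(−1) − t| / √169 = 10
|t − (103)| = 10·13, so t = 233 or t = −27.

t = −27 or t = 233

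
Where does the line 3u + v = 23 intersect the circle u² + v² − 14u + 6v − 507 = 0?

From the line, v = −3u + 23. Substituting:
10u² − 170u + 160 = 0  ⟹  u² − 17u + 16 = 0
u = 16 or u = 1, giving (16, −25) and (1, 20).

(1, 20) and (16, −25)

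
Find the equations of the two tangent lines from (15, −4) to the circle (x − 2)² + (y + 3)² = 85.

Write the tangent as mx − y + (−4 − m·(15)) = 0 and set its distance from the centre to √85:
[m·(−13) − (1)]² = 85(m² + 1)
42m² + 13m − 42 = 0, so m = −7/6 or m = 6/7.
Through (15, −4) these give 7x + 6y = 81 and 6x − 7y = 118.

7x + 6y = 81 and 6x − 7y = 118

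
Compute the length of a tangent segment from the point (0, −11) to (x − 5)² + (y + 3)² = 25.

With centre O = (5, −3), |OP|² = 89 and r² = 25.
Power of the point: PT² = |PO|² − r² = 64, so PT = 8.

8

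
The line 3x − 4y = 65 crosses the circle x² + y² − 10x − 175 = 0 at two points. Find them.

From the line, y = (−65 + 3x)/4. Substituting:
25x² − 550x + 1425 = 0  ⟹  x² − 22x + 57 = 0
x = 19 or x = 3, giving (19, −2) and (3, −14).

(3, −14) and (19, −2)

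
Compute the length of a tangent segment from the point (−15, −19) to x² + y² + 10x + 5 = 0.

The centre is (−5, 0) and r = 2√5. The square of the distance from P to the centre is 100 + 361 = 461.
Power of the point: PT² = |PO|² − r² = 441, so PT = 21.

21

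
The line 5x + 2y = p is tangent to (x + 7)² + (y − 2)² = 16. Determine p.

Tangency holds when the distance from the centre (−7, 2) to the line equals the radius 4:
|5·(−7) + 2·2 − p| / √29 = 4
|p − (−31)| = 4√29.

p = −31 ± 4√29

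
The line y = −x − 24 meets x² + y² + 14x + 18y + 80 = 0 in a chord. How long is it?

From the line, y = −x − 24. Substituting:
2x² + 44x + 224 = 0  ⟹  x² + 22x + 112 = 0
x = −8 or x = −14, giving (−8, −16) and (−14, −10).
Chord length = distance between (−8, −16) and (−14, −10) = √72 = 6√2.

6√2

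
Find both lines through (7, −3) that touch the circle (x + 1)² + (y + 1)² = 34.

5x + 3y = 26 and 3x − 5y = 36

Write the tangent as mx − y + (−3 − m·(7)) = 0 and set its distance from the centre to √34:
[m·(−8) − (2)]² = 34(m² + 1)
15m² + 16m − 15 = 0, so m = −5/3 or m = 3/5.
Through (7, −3) these give 5x + 3y = 26 and 3x − 5y = 36.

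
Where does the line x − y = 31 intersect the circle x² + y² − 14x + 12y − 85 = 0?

Express y = x − 31 and substitute into the circle:
2x² − 64x + 504 = 0  ⟹  x² − 32x + 252 = 0
x = 18 or x = 14, giving (18, −13) and (14, −17).

(14, −17) and (18, −13)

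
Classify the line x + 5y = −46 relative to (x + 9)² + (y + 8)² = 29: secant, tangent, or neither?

Substituting the line into the circle gives 26x² + 462x + 1336 = 0.
Discriminant = (462)² − 4·26·(1336) = 74500 > 0.
Two real roots: the line is a secant.

secant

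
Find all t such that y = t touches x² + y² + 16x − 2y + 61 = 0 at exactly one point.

For a tangent, require d(centre, line) = r = 2.
|0·(−8) + 1·1 − t| / √1 = 2
|t − (1)| = 2, so t = 3 or t = −1.

t = −1 or t = 3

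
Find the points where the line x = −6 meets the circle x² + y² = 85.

The line gives x = −6. Substituting into the circle:
y² − 49 = 0
y = 7 or y = −7, giving (−6, 7) and (−6, −7).

(−6, −7) and (−6, 7)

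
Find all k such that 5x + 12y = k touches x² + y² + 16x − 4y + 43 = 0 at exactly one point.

For a tangent, require d(centre, line) = r = 5.
|5·(−8) + 12·2 − k| / √169 = 5
|k − (−16)| = 5·13, so k = 49 or k = −81.

k = −81 or k = 49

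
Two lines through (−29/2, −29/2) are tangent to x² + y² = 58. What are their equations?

A line y − (−29/2) = m(x − (−29/2)) is tangent when its distance from (0, 0) is √58:
(29/2m − (29/2))² = 58(m² + 1)
21m² − 58m + 21 = 0, so m = 7/3 or m = 3/7.
Through (−29/2, −29/2) these give 7x − 3y = −58 and 3x − 7y = 58.

7x − 3y = −58 and 3x − 7y = 58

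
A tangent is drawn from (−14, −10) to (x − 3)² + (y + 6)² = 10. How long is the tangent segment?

The centre is (3, −6) and r = √10. The square of the distance from P to the centre is 289 + 16 = 305.
The tangent meets the radius at right angles, so tangent² = |PO|² − r² = 305 − 10 = 295.

√295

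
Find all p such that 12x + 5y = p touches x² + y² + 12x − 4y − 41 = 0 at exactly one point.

Tangency holds when the distance from the centre (−6, 2) to the line equals the radius 9:
|12·(−6) + 5·2 − p| / √169 = 9
|p − (−62)| = 9·13, so p = 55 or p = −179.

p = −179 or p = 55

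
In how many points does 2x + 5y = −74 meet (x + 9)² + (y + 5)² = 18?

Substituting the line into the circle gives 29x² + 646x + 3976 = 0.
Δ = 417316 − 461216 = −43900.
No real roots: the line does not meet the circle.

0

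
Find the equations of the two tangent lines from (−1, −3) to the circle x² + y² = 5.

x − 2y = 5 and 2x + y = −5

Write the tangent as mx − y + (−3 − m·(−1)) = 0 and set its distance from the centre to √5:
[m·(1) − (3)]² = 5(m² + 1)
2m² + 3m − 2 = 0, so m = 1/2 or m = −2.
Through (−1, −3) these give x − 2y = 5 and 2x + y = −5.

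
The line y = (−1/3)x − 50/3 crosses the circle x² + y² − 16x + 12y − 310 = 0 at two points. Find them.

From the line, y = (−50 − x)/3. Substituting:
10x² − 80x − 2090 = 0  ⟹  x² − 8x − 209 = 0
x = 19 or x = −11, giving (19, −23) and (−11, −13).

(−11, −13) and (19, −23)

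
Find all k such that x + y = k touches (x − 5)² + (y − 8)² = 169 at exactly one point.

For a tangent, require d(centre, line) = r = 13.
|1·5 + 1·8 − k| / √2 = 13
|k − (13)| = 13√2.

k = 13 ± 13√2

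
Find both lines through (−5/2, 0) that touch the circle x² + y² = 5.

2x − y = −5 and 2x + y = −5

A line y − (0) = m(x − (−5/2)) is tangent when its distance from (0, 0) is √5:
(5/2m − (0))² = 5(m² + 1)
m² − 4 = 0, so m = 2 or m = −2.
Through (−5/2, 0) these give 2x − y = −5 and 2x + y = −5.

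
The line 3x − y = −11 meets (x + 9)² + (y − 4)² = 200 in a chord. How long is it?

8√10

Centre (−9, 4), r² = 200. Perpendicular distance d from centre to line = |−20| / √10 = 20/√10.
Chord = 2√(r² − d²) = 2·√(160) = 8√10.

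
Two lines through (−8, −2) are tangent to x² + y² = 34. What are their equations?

5x − 3y = −34 and 3x + 5y = −34

A line y − (−2) = m(x − (−8)) is tangent when its distance from (0, 0) is √34:
(8m − (2))² = 34(m² + 1)
15m² − 16m − 15 = 0, so m = 5/3 or m = −3/5.
Through (−8, −2) these give 5x − 3y = −34 and 3x + 5y = −34.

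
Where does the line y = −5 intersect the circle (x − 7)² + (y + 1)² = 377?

(−12, −5) and (26, −5)

From the line, y = −5. Substituting:
x² − 14x − 312 = 0
x = 26 or x = −12, giving (26, −5) and (−12, −5).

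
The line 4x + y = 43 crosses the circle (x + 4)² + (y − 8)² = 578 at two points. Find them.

(3, 31) and (13, −9)

Express y = −4x + 43 and substitute into the circle:
17x² − 272x + 663 = 0  ⟹  x² − 16x + 39 = 0
x = 13 or x = 3, giving (13, −9) and (3, 31).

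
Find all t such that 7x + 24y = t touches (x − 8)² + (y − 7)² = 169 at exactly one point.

t = −101 or t = 549

Tangency holds when the distance from the centre (8, 7) to the line equals the radius 13:
|7·8 + 24·7 − t| / √625 = 13
|t − (224)| = 13·25, so t = 549 or t = −101.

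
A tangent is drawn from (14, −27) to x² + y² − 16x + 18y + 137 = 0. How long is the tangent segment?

4√22

The centre is (8, −9) and r = 2√2. The square of the distance from P to the centre is 36 + 324 = 360.
The tangent meets the radius at right angles, so tangent² = |PO|² − r² = 360 − 8 = 352.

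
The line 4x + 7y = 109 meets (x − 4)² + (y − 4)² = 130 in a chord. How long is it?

The distance from (4, 4) to the line is 65/√65, and r² = 130.
Half the chord is √(r² − d²) = √(65), so the full chord is 2√65.

2√65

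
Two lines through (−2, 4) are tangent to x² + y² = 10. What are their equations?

Let a tangent through (−2, 4) have slope m. Its distance from (0, 0) must equal √10:
[m·(2) − (−4)]² = 10(m² + 1)
3m² − 8m − 3 = 0, so m = −1/3 or m = 3.
With m = −1/3: x + 3y = 10. With m = 3: 3x − y = −10.

x + 3y = 10 and 3x − y = −10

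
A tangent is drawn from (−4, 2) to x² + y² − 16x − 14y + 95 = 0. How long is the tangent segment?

√151

Centre (8, 7), r² = 18. |PO|² = (−12)² + (−5)² = 169.
Power of the point: PT² = |PO|² − r² = 151, so PT = √151.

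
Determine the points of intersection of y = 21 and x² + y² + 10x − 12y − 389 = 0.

From the line, y = 21. Substituting:
x² + 10x − 200 = 0
x = 10 or x = −20, giving (10, 21) and (−20, 21).

(−20, 21) and (10, 21)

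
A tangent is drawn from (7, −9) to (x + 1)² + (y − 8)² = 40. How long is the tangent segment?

√313

With centre O = (−1, 8), |OP|² = 353 and r² = 40.
By the tangent–radius right angle, tangent length = √(|PO|² − r²) = √313.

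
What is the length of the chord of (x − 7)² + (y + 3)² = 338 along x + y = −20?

Substitute y = −x − 20:
2x² + 20x = 0  ⟹  x² + 10x = 0
x = 0 or x = −10, giving (0, −20) and (−10, −10).
|(0, −20) − (−10, −10)| = √((10)² + (−10)²) = 10√2.

10√2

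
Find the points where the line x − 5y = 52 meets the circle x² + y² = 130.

From the line, y = (−52 + x)/5. Substituting:
26x² − 104x − 546 = 0  ⟹  x² − 4x − 21 = 0
x = 7 or x = −3, giving (7, −9) and (−3, −11).

(−3, −11) and (7, −9)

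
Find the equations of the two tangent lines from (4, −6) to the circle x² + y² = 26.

A line y − (−6) = m(x − (4)) is tangent when its distance from (0, 0) is √26:
(−4m − (6))² = 26(m² + 1)
5m² − 24m − 5 = 0, so m = 5 or m = −1/5.
With m = 5: 5x − y = 26. With m = −1/5: x + 5y = −26.

5x − y = 26 and x + 5y = −26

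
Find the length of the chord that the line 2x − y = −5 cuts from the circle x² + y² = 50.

6√5

Centre (0, 0), r² = 50. Perpendicular distance d from centre to line = |5| / √5 = 5/√5.
Chord = 2√(r² − d²) = 2·√(45) = 6√5.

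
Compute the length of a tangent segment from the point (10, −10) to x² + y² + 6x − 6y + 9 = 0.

√329

The centre is (−3, 3) and r = 3. The square of the distance from P to the centre is 169 + 169 = 338.
Power of the point: PT² = |PO|² − r² = 329, so PT = √329.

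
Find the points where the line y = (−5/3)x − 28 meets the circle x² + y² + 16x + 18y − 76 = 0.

(−18, 2) and (−3, −23)

From the line, y = (−84 − 5x)/3. Substituting:
34x² + 714x + 1836 = 0  ⟹  x² + 21x + 54 = 0
x = −3 or x = −18, giving (−3, −23) and (−18, 2).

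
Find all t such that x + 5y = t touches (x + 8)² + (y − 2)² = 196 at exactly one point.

For a tangent, require d(centre, line) = r = 14.
|1·(−8) + 5·2 − t| / √26 = 14
|t − (2)| = 14√26.

t = 2 ± 14√26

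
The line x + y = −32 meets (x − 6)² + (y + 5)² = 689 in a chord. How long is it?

From the line, y = −x − 32. Substituting:
2x² + 42x + 76 = 0  ⟹  x² + 21x + 38 = 0
x = −2 or x = −19, giving (−2, −30) and (−19, −13).
Chord length = distance between (−2, −30) and (−19, −13) = √578 = 17√2.

17√2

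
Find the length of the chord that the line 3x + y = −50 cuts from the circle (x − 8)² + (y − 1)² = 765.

From the line, y = −3x − 50. Substituting:
10x² + 290x + 1900 = 0  ⟹  x² + 29x + 190 = 0
x = −10 or x = −19, giving (−10, −20) and (−19, 7).
Chord length = distance between (−10, −20) and (−19, 7) = √810 = 9√10.

9√10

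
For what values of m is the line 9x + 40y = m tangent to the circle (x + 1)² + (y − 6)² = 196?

m = −343 or m = 805

Tangency holds when the distance from the centre (−1, 6) to the line equals the radius 14:
|9·(−1) + 40·6 − m| / √1681 = 14
|m − (231)| = 14·41, so m = 805 or m = −343.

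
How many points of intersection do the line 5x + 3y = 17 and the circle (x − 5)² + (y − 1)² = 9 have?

d² = (5·5 + 3·1 − (17))²/34 = 121/34; r² = 9.
Since d² < r², the line cuts the circle twice.

2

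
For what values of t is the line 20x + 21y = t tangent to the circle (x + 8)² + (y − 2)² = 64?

Tangency holds when the distance from the centre (−8, 2) to the line equals the radius 8:
|20·(−8) + 21·2 − t| / √841 = 8
|t − (−118)| = 8·29, so t = 114 or t = −350.

t = −350 or t = 114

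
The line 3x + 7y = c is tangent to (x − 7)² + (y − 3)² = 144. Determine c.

Tangency holds when the distance from the centre (7, 3) to the line equals the radius 12:
|3·7 + 7·3 − c| / √58 = 12
|c − (42)| = 12√58.

c = 42 ± 12√58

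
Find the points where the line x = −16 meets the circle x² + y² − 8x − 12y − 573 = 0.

The line gives x = −16. Substituting into the circle:
y² − 12y − 189 = 0
y = 21 or y = −9, giving (−16, 21) and (−16, −9).

(−16, −9) and (−16, 21)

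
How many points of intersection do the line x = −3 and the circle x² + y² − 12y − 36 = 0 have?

Centre (0, 6), r² = 72. Distance² from centre to line = (3)² = 9.
Since d² < r², the line cuts the circle twice.

2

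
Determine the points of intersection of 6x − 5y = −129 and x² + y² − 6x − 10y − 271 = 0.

(−14, 9) and (−4, 21)

Express y = (129 + 6x)/5 and substitute into the circle:
61x² + 1098x + 3416 = 0  ⟹  x² + 18x + 56 = 0
x = −4 or x = −14, giving (−4, 21) and (−14, 9).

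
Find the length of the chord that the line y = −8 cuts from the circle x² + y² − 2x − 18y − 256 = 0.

14

Express y = −8 and substitute into the circle:
x² − 2x − 48 = 0
x = 8 or x = −6, giving (8, −8) and (−6, −8).
|(8, −8) − (−6, −8)| = √((14)² + (0)²) = 14.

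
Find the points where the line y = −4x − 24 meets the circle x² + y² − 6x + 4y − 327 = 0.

(−9, 12) and (−1, −20)

Substitute y = −4x − 24:
17x² + 170x + 153 = 0  ⟹  x² + 10x + 9 = 0
x = −1 or x = −9, giving (−1, −20) and (−9, 12).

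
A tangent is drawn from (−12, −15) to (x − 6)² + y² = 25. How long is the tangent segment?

With centre O = (6, 0), |OP|² = 549 and r² = 25.
Power of the point: PT² = |PO|² − r² = 524, so PT = 2√131.

2√131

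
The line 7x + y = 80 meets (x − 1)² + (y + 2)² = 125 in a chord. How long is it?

The distance from (1, −2) to the line is 75/√50, and r² = 125.
Chord = 2√(r² − d²) = 2·√(25/2) = 5√2.

5√2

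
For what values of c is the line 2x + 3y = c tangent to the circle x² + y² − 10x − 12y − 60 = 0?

The line touches the circle iff its distance from (5, 6) is 11:
|2·5 + 3·6 − c| / √13 = 11
|c − (28)| = 11√13.

c = 28 ± 11√13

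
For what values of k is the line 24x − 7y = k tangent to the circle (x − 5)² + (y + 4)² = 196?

The line touches the circle iff its distance from (5, −4) is 14:
|24·5 − 7·(−4) − k| / √625 = 14
|k − (148)| = 14·25, so k = 498 or k = −202.

k = −202 or k = 498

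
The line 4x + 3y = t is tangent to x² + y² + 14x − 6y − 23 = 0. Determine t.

t = −64 or t = 26

The line touches the circle iff its distance from (−7, 3) is 9:
|4·(−7) + 3·3 − t| / √25 = 9
|t − (−19)| = 9·5, so t = 26 or t = −64.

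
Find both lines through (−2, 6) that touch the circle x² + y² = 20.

2x − y = −10 and x + 2y = 10

A line y − (6) = m(x − (−2)) is tangent when its distance from (0, 0) is 2√5:
[m·(2) − (−6)]² = 20(m² + 1)
2m² − 3m − 2 = 0, so m = 2 or m = −1/2.
With m = 2: 2x − y = −10. With m = −1/2: x + 2y = 10.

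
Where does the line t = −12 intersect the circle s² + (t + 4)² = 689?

(−25, −12) and (25, −12)

Substitute t = −12:
s² − 625 = 0
s = 25 or s = −25, giving (25, −12) and (−25, −12).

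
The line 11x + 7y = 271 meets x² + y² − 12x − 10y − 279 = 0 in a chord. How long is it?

2√170

Centre (6, 5), r² = 340. Perpendicular distance d from centre to line = |−170| / √170 = 170/√170.
Half the chord is √(r² − d²) = √(170), so the full chord is 2√170.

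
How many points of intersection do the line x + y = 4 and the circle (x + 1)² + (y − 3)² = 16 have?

Substituting the line into the circle gives 2x² − 14 = 0.
Discriminant = (0)² − 4·2·(−14) = 112 > 0.
Two real roots: the line is a secant.

2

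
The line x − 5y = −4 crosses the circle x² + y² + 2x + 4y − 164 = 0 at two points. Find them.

From the line, y = (4 + x)/5. Substituting:
26x² + 78x − 4004 = 0  ⟹  x² + 3x − 154 = 0
x = 11 or x = −14, giving (11, 3) and (−14, −2).

(−14, −2) and (11, 3)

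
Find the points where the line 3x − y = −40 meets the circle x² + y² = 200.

Substitute y = 3x + 40:
10x² + 240x + 1400 = 0  ⟹  x² + 24x + 140 = 0
x = −10 or x = −14, giving (−10, 10) and (−14, −2).

(−14, −2) and (−10, 10)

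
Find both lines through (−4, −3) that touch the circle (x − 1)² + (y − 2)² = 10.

3x − y = −9 and x − 3y = 5

A line y − (−3) = m(x − (−4)) is tangent when its distance from (1, 2) is √10:
(5m − (5))² = 10(m² + 1)
3m² − 10m + 3 = 0, so m = 3 or m = 1/3.
Through (−4, −3) these give 3x − y = −9 and x − 3y = 5.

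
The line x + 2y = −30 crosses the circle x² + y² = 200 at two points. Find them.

(−10, −10) and (−2, −14)

From the line, y = (−30 − x)/2. Substituting:
5x² + 60x + 100 = 0  ⟹  x² + 12x + 20 = 0
x = −2 or x = −10, giving (−2, −14) and (−10, −10).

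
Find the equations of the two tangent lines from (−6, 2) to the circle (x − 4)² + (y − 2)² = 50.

x + y = −4 and x − y = −8

Let a tangent through (−6, 2) have slope m. Its distance from (4, 2) must equal 5√2:
[m·(10) − (0)]² = 50(m² + 1)
m² − 1 = 0, so m = −1 or m = 1.
Through (−6, 2) these give x + y = −4 and x − y = −8.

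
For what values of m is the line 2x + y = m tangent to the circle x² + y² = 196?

m = ±14√5

Tangency holds when the distance from the centre (0, 0) to the line equals the radius 14:
|2·0 + 1·0 − m| / √5 = 14
|m| = 14√5.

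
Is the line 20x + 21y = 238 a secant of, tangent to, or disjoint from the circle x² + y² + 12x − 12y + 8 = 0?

Substituting the line into the circle gives 841x² + 812x + 196 = 0.
Discriminant = (812)² − 4·841·(196) = 0.
A repeated root: the line is tangent.

tangent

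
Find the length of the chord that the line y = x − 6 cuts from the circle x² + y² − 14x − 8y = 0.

Centre (7, 4), r² = 65. Perpendicular distance d from centre to line = |−3| / √2 = 3/√2.
Chord = 2√(r² − d²) = 2·√(121/2) = 11√2.

11√2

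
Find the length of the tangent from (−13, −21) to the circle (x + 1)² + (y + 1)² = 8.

2√134

The centre is (−1, −1) and r = 2√2. The square of the distance from P to the centre is 144 + 400 = 544.
The tangent meets the radius at right angles, so tangent² = |PO|² − r² = 544 − 8 = 536.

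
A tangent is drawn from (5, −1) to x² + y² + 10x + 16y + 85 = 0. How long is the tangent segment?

The centre is (−5, −8) and r = 2. The square of the distance from P to the centre is 100 + 49 = 149.
Power of the point: PT² = |PO|² − r² = 145, so PT = √145.

√145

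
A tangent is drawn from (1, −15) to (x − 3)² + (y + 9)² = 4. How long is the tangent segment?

The centre is (3, −9) and r = 2. The square of the distance from P to the centre is 4 + 36 = 40.
By the tangent–radius right angle, tangent length = √(|PO|² − r²) = √36 = 6.

6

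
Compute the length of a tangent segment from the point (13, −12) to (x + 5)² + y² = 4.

4√29

Centre (−5, 0), r² = 4. |PO|² = (18)² + (−12)² = 468.
By the tangent–radius right angle, tangent length = √(|PO|² − r²) = √464 = 4√29.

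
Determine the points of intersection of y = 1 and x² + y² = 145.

Express y = 1 and substitute into the circle:
x² − 144 = 0
x = 12 or x = −12, giving (12, 1) and (−12, 1).

(−12, 1) and (12, 1)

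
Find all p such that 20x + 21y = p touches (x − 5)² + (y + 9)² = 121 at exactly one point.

p = −408 or p = 230

For a tangent, require d(centre, line) = r = 11.
|20·5 + 21·(−9) − p| / √841 = 11
|p − (−89)| = 11·29, so p = 230 or p = −408.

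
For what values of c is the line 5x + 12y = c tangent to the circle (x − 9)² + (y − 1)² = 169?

For a tangent, require d(centre, line) = r = 13.
|5·9 + 12·1 − c| / √169 = 13
|c − (57)| = 13·13, so c = 226 or c = −112.

c = −112 or c = 226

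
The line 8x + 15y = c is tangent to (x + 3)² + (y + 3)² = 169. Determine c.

c = −290 or c = 152

For a tangent, require d(centre, line) = r = 13.
|8·(−3) + 15·(−3) − c| / √289 = 13
|c − (−69)| = 13·17, so c = 152 or c = −290.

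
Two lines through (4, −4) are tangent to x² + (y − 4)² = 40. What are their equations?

Write the tangent as mx − y + (−4 − m·(4)) = 0 and set its distance from the centre to 2√10:
[m·(−4) − (8)]² = 40(m² + 1)
3m² − 8m − 3 = 0, so m = −1/3 or m = 3.
Through (4, −4) these give x + 3y = −8 and 3x − y = 16.

x + 3y = −8 and 3x − y = 16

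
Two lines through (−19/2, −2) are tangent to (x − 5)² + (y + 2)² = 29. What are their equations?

2x − 5y = −9 and 2x + 5y = −29

Write the tangent as mx − y + (−2 − m·(−19/2)) = 0 and set its distance from the centre to √29:
(29/2m − (0))² = 29(m² + 1)
25m² − 4 = 0, so m = 2/5 or m = −2/5.
With m = 2/5: 2x − 5y = −9. With m = −2/5: 2x + 5y = −29.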